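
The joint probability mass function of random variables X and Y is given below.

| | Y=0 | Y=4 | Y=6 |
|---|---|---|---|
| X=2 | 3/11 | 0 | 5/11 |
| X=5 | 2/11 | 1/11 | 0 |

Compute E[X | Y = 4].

5

P(Y = 4) = 1/11.
Σ X·P over the event = 5·(1/11) = 5/11.
E[X | Y = 4] = (5/11) / (1/11) = 5.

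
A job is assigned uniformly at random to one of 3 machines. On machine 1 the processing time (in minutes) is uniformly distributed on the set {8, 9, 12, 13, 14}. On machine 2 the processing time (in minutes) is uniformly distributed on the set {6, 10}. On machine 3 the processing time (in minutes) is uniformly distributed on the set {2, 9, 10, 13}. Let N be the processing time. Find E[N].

277/30

E[N | machine 1] = (8+9+12+13+14)/5 = 56/5.
E[N | machine 2] = (6+10)/2 = 8.
E[N | machine 3] = (2+9+10+13)/4 = 17/2.
E[N] = (1/3)·(56/5) + (1/3)·(8) + (1/3)·(17/2) = 277/30.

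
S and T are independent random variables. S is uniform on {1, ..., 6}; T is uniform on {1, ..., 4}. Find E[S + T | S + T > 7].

26/3

Outcomes with S + T > 7: (4,4), (5,3), (5,4), (6,2), (6,3), (6,4), each with probability 1/24.
E[S + T | S + T > 7] = (8 + 8 + 9 + 8 + 9 + 10) / 6 = 26/3.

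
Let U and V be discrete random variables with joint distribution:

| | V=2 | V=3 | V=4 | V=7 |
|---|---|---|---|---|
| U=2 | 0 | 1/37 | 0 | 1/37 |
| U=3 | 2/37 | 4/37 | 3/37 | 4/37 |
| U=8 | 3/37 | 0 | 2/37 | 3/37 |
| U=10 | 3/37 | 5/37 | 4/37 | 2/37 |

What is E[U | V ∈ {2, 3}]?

P(V ∈ {2, 3}) = 18/37.
Σ U·P over the event = 2·(1/37) + 3·(2/37) + 3·(4/37) + 8·(3/37) + 10·(3/37) + 10·(5/37) = 124/37.
E[U | V ∈ {2, 3}] = (124/37) / (18/37) = 62/9.

62/9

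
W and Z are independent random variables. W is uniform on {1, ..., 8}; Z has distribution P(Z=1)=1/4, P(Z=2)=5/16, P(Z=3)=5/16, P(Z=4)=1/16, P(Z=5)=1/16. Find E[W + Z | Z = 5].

P(Z = 5) = 1/16.
Summing (W+Z)·P(x,y) over outcomes with Z = 5 gives 19/32.
E[W + Z | Z = 5] = (19/32) / (1/16) = 19/2.

19/2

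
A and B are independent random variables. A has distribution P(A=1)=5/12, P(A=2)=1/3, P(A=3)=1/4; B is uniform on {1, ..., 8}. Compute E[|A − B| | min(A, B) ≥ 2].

132/49

P(min(A, B) ≥ 2) = 49/96.
Summing |A−B|·P(x,y) over outcomes with min(A, B) ≥ 2 gives 11/8.
E[|A − B| | min(A, B) ≥ 2] = (11/8) / (49/96) = 132/49.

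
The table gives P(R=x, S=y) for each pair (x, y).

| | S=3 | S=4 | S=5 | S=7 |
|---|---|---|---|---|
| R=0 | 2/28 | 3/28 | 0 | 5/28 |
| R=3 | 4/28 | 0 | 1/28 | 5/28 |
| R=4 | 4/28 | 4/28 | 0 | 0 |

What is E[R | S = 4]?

16/7

P(S = 4) = 1/4.
Summing R·P(R=x,S=y) over the conditioning event gives 4/7.
E[R | S = 4] = (4/7) / (1/4) = 16/7.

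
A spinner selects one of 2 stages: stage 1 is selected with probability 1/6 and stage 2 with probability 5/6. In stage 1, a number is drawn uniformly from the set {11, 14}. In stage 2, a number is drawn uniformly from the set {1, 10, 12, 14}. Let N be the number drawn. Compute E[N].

E[N | stage 1] = (11+14)/2 = 25/2.
E[N | stage 2] = (1+10+12+14)/4 = 37/4.
By the law of total expectation,
E[N] = (1/6)·(25/2) + (5/6)·(37/4) = 235/24.

235/24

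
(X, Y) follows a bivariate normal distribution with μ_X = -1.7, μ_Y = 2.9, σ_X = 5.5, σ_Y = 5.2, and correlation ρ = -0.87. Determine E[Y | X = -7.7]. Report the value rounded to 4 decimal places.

7.8353

E[Y | X=x] = μ_Y + ρ(σ_Y/σ_X)(x − μ_X) for jointly normal variables.
E[Y | X=-7.7] = 2.9 + (-0.87)·(5.2/5.5)·(-7.7 − (-1.7)) = 2.9 + (-0.82255)·(-6) = 7.8353.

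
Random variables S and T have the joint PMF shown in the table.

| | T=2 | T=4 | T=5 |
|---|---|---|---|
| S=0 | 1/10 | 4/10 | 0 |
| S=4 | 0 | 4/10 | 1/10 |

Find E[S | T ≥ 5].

4

P(T ≥ 5) = 1/10.
Σ S·P over the event = 4·(1/10) = 2/5.
E[S | T ≥ 5] = (2/5) / (1/10) = 4.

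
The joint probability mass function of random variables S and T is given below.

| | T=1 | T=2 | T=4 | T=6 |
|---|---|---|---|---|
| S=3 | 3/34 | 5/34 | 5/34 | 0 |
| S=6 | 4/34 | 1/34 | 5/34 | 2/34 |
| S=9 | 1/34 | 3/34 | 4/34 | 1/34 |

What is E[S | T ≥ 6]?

P(T ≥ 6) = 3/34.
Summing S·P(S=x,T=y) over the conditioning event gives 21/34.
E[S | T ≥ 6] = (21/34) / (3/34) = 7.

7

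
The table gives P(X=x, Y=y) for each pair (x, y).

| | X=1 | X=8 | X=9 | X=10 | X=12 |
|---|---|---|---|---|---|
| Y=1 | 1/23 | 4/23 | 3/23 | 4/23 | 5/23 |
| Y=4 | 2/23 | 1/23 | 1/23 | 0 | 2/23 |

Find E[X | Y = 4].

P(Y = 4) = 6/23.
Σ X·P over the event = 1·(2/23) + 8·(1/23) + 9·(1/23) + 12·(2/23) = 43/23.
E[X | Y = 4] = (43/23) / (6/23) = 43/6.

43/6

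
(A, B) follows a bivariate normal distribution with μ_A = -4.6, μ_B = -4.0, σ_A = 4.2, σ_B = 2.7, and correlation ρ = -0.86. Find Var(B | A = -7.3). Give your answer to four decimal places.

The conditional variance in a bivariate normal is σ_B²(1 − ρ²), independent of x.
Var(B | A=-7.3) = (2.7)²·(1 − (-0.86)²) = 7.29·0.2604 = 1.8983.

1.8983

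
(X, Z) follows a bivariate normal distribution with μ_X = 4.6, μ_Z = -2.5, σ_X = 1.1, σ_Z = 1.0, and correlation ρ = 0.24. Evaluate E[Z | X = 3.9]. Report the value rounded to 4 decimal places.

-2.6527

The regression of Z on X has slope ρ·σ_Z/σ_X and passes through (μ_X, μ_Z).
E[Z | X=3.9] = -2.5 + (0.24)·(1.0/1.1)·(3.9 − (4.6)) = -2.5 + (0.21818)·(-0.7) = -2.6527.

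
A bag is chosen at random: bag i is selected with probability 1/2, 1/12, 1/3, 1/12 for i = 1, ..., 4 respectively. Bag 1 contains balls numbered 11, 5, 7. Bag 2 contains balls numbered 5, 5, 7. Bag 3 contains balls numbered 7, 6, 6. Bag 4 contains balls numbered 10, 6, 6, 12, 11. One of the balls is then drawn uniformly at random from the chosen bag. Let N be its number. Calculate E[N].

43/6

E[N | bag 1] = (11+5+7)/3 = 23/3.
E[N | bag 2] = (5+5+7)/3 = 17/3.
E[N | bag 3] = (7+6+6)/3 = 19/3.
E[N | bag 4] = (10+6+6+12+11)/5 = 9.
E[N] = (1/2)·(23/3) + (1/12)·(17/3) + (1/3)·(19/3) + (1/12)·(9) = 43/6.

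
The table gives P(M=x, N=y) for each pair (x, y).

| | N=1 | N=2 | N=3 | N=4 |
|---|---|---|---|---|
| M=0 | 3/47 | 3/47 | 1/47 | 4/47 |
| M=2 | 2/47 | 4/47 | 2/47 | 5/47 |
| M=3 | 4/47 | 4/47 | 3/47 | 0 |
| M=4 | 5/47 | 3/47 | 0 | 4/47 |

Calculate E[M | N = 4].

P(N = 4) = 13/47.
Σ M·P over the event = 0·(4/47) + 2·(5/47) + 4·(4/47) = 26/47.
E[M | N = 4] = (26/47) / (13/47) = 2.

2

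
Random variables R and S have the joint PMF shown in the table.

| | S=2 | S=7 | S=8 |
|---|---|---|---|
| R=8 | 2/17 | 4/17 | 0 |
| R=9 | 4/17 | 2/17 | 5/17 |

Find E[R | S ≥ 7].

P(S ≥ 7) = 11/17.
Σ R·P over the event = 8·(4/17) + 9·(2/17) + 9·(5/17) = 95/17.
E[R | S ≥ 7] = (95/17) / (11/17) = 95/11.

95/11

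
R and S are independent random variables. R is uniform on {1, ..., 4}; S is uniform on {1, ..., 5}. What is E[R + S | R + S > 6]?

Outcomes with R + S > 6: (2,5), (3,4), (3,5), (4,3), (4,4), (4,5), each with probability 1/20.
E[R + S | R + S > 6] = (7 + 7 + 8 + 7 + 8 + 9) / 6 = 23/3.

23/3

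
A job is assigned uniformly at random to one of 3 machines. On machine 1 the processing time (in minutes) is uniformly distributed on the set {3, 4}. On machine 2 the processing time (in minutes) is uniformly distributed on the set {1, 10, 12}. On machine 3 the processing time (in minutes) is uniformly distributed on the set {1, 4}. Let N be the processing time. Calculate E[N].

E[N | machine 1] = (3+4)/2 = 7/2.
E[N | machine 2] = (1+10+12)/3 = 23/3.
E[N | machine 3] = (1+4)/2 = 5/2.
By the law of total expectation,
E[N] = (1/3)·(7/2) + (1/3)·(23/3) + (1/3)·(5/2) = 41/9.

41/9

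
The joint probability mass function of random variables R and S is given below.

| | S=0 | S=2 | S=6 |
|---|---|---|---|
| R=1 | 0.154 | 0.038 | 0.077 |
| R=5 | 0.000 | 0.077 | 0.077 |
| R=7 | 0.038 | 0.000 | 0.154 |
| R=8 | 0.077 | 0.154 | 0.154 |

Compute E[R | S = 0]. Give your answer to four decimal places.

P(S = 0) = 0.269.
Summing R·P(R=x,S=y) over the conditioning event gives 1.036.
E[R | S = 0] = (1.036) / (0.269) = 3.8513.

3.8513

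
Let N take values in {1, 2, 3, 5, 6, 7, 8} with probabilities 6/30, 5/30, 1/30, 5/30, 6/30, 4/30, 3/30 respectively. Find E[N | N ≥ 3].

116/19

P(N ≥ 3) = 19/30.
Σ over the event: 3·1/30 + 5·1/6 + 6·1/5 + 7·2/15 + 8·1/10 = 58/15.
E[N | N ≥ 3] = (58/15) / (19/30) = 116/19.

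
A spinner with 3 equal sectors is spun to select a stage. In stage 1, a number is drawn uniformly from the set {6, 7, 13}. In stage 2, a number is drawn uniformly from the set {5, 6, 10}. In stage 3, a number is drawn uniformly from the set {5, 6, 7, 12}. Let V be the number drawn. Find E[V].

139/18

E[V | stage 1] = (6+7+13)/3 = 26/3.
E[V | stage 2] = (5+6+10)/3 = 7.
E[V | stage 3] = (5+6+7+12)/4 = 15/2.
By the law of total expectation,
E[V] = (1/3)·(26/3) + (1/3)·(7) + (1/3)·(15/2) = 139/18.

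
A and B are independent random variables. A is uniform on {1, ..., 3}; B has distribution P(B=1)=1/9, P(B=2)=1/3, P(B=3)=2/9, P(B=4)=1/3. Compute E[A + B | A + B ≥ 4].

P(A + B ≥ 4) = 22/27.
Summing (A+B)·P(x,y) over outcomes with A + B ≥ 4 gives 115/27.
E[A + B | A + B ≥ 4] = (115/27) / (22/27) = 115/22.

115/22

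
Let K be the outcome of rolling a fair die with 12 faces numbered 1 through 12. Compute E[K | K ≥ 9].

Given K ≥ 9, K is equally likely to be any of {9, 10, 11, 12}.
E[K | K ≥ 9] = (9 + 10 + 11 + 12) / 4 = 21/2.

21/2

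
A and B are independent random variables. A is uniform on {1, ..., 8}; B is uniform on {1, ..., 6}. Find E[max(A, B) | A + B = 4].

Outcomes with A + B = 4: (1,3), (2,2), (3,1), each with probability 1/48.
E[max(A, B) | A + B = 4] = (3 + 2 + 3) / 3 = 8/3.

8/3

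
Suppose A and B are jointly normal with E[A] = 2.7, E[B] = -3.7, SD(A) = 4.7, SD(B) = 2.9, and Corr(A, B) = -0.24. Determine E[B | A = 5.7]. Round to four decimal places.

-4.1443

The regression of B on A has slope ρ·σ_B/σ_A and passes through (μ_A, μ_B).
E[B | A=5.7] = -3.7 + (-0.24)·(2.9/4.7)·(5.7 − (2.7)) = -3.7 + (-0.14809)·(3) = -4.1443.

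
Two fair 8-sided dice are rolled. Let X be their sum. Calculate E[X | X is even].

9

P(X is even) = 1/2.
Σ over the event: 2·1/64 + 4·3/64 + 6·5/64 + 8·7/64 + 10·7/64 + 12·5/64 + 14·3/64 + 16·1/64 = 9/2.
E[X | X is even] = (9/2) / (1/2) = 9.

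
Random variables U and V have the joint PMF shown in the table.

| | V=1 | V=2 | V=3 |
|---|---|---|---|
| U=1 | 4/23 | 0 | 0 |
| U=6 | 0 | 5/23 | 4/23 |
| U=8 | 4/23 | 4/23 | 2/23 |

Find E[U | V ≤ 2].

98/17

P(V ≤ 2) = 17/23.
Σ U·P over the event = 1·(4/23) + 6·(5/23) + 8·(4/23) + 8·(4/23) = 98/23.
E[U | V ≤ 2] = (98/23) / (17/23) = 98/17.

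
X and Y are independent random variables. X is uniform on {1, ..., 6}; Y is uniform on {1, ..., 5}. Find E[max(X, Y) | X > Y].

P(X > Y) = 1/2.
Summing max(X,Y)·P(x,y) over outcomes with X > Y gives 7/3.
E[max(X, Y) | X > Y] = (7/3) / (1/2) = 14/3.

14/3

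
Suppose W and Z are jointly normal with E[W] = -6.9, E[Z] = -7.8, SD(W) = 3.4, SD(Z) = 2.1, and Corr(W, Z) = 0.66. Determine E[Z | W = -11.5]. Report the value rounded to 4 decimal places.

-9.6752

E[Z | W=x] = μ_Z + ρ(σ_Z/σ_W)(x − μ_W) for jointly normal variables.
E[Z | W=-11.5] = -7.8 + (0.66)·(2.1/3.4)·(-11.5 − (-6.9)) = -7.8 + (0.40765)·(-4.6) = -9.6752.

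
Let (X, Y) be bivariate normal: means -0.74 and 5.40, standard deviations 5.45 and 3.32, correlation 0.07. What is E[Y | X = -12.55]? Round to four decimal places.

E[Y | X=x] = μ_Y + ρ(σ_Y/σ_X)(x − μ_X) for jointly normal variables.
E[Y | X=-12.55] = 5.40 + (0.07)·(3.32/5.45)·(-12.55 − (-0.74)) = 5.40 + (0.042642)·(-11.81) = 4.8964.

4.8964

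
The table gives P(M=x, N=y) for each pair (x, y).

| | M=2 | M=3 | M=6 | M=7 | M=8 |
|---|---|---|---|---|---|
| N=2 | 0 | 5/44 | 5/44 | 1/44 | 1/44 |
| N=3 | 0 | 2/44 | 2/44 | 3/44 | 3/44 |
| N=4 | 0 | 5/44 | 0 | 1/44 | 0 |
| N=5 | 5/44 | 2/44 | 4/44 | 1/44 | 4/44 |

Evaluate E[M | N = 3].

P(N = 3) = 5/22.
Summing M·P(M=x,N=y) over the conditioning event gives 63/44.
E[M | N = 3] = (63/44) / (5/22) = 63/10.

63/10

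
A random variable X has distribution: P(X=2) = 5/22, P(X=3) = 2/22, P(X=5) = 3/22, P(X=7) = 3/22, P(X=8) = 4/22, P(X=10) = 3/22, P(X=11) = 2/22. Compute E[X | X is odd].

32/5

P(X is odd) = 5/11.
Σ over the event: 3·1/11 + 5·3/22 + 7·3/22 + 11·1/11 = 32/11.
E[X | X is odd] = (32/11) / (5/11) = 32/5.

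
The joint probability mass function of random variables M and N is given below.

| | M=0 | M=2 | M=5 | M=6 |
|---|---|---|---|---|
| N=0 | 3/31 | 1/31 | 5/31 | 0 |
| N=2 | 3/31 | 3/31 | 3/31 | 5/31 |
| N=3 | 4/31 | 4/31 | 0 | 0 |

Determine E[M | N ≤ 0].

P(N ≤ 0) = 9/31.
Σ M·P over the event = 0·(3/31) + 2·(1/31) + 5·(5/31) = 27/31.
E[M | N ≤ 0] = (27/31) / (9/31) = 3.

3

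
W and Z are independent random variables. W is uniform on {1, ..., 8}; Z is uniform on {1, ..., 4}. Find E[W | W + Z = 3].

3/2

Outcomes with W + Z = 3: (1,2), (2,1), each with probability 1/32.
E[W | W + Z = 3] = (1 + 2) / 2 = 3/2.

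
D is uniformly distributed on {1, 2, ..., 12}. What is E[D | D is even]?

Given D is even, D is equally likely to be any of {2, 4, 6, 8, 10, 12}.
E[D | D is even] = (2 + 4 + 6 + 8 + 10 + 12) / 6 = 7.

7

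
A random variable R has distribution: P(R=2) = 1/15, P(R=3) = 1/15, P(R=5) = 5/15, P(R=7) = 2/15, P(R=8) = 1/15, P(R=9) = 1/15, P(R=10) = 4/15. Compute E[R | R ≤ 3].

P(R ≤ 3) = 2/15.
Σ over the event: 2·1/15 + 3·1/15 = 1/3.
E[R | R ≤ 3] = (1/3) / (2/15) = 5/2.

5/2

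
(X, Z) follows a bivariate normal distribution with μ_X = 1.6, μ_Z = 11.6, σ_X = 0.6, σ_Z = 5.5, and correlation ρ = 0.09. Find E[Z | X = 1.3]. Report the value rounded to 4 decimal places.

11.3525

E[Z | X=x] = μ_Z + ρ(σ_Z/σ_X)(x − μ_X) for jointly normal variables.
E[Z | X=1.3] = 11.6 + (0.09)·(5.5/0.6)·(1.3 − (1.6)) = 11.6 + (0.825)·(-0.3) = 11.3525.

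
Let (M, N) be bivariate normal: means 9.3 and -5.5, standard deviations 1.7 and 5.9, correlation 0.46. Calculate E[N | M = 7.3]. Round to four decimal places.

The regression of N on M has slope ρ·σ_N/σ_M and passes through (μ_M, μ_N).
E[N | M=7.3] = -5.5 + (0.46)·(5.9/1.7)·(7.3 − (9.3)) = -5.5 + (1.59647)·(-2) = -8.6929.

-8.6929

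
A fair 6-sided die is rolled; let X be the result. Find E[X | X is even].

4

Given X is even, X is equally likely to be any of {2, 4, 6}.
E[X | X is even] = (2 + 4 + 6) / 3 = 4.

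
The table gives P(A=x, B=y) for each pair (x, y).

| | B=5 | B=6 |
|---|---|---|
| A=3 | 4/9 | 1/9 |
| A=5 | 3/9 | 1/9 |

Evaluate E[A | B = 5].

27/7

P(B = 5) = 7/9.
Σ A·P over the event = 3·(4/9) + 5·(3/9) = 3.
E[A | B = 5] = (3) / (7/9) = 27/7.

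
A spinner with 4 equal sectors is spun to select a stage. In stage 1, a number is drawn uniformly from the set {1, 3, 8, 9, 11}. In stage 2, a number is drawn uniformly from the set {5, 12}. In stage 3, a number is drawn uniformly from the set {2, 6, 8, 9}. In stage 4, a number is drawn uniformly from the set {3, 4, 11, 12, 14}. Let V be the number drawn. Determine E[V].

E[V | stage 1] = (1+3+8+9+11)/5 = 32/5.
E[V | stage 2] = (5+12)/2 = 17/2.
E[V | stage 3] = (2+6+8+9)/4 = 25/4.
E[V | stage 4] = (3+4+11+12+14)/5 = 44/5.
E[V] = (1/4)·(32/5) + (1/4)·(17/2) + (1/4)·(25/4) + (1/4)·(44/5) = 599/80.

599/80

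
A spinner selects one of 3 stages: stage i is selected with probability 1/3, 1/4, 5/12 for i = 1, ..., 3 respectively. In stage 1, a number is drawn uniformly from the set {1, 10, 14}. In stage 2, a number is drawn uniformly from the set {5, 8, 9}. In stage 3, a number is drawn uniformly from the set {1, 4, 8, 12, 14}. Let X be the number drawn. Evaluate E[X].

E[X | stage 1] = (1+10+14)/3 = 25/3.
E[X | stage 2] = (5+8+9)/3 = 22/3.
E[X | stage 3] = (1+4+8+12+14)/5 = 39/5.
E[X] = (1/3)·(25/3) + (1/4)·(22/3) + (5/12)·(39/5) = 283/36.

283/36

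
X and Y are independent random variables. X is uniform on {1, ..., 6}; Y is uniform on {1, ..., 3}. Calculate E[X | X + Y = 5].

3

Outcomes with X + Y = 5: (2,3), (3,2), (4,1), each with probability 1/18.
E[X | X + Y = 5] = (2 + 3 + 4) / 3 = 3.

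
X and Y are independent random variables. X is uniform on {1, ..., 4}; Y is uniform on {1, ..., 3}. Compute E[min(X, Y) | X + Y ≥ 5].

Outcomes with X + Y ≥ 5: (2,3), (3,2), (3,3), (4,1), (4,2), (4,3), each with probability 1/12.
E[min(X, Y) | X + Y ≥ 5] = (2 + 2 + 3 + 1 + 2 + 3) / 6 = 13/6.

13/6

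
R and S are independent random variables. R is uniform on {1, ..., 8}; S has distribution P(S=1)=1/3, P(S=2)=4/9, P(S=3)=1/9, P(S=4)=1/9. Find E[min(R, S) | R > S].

P(R > S) = 3/4.
Summing min(R,S)·P(x,y) over outcomes with R > S gives 25/18.
E[min(R, S) | R > S] = (25/18) / (3/4) = 50/27.

50/27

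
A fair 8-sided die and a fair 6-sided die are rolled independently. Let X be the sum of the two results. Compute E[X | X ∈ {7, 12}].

26/3

P(X ∈ {7, 12}) = 3/16.
Σ over the event: 7·1/8 + 12·1/16 = 13/8.
E[X | X ∈ {7, 12}] = (13/8) / (3/16) = 26/3.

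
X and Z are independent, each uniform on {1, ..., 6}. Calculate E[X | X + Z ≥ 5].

58/15

P(X + Z ≥ 5) = 5/6.
Summing X·P(x,y) over outcomes with X + Z ≥ 5 gives 29/9.
E[X | X + Z ≥ 5] = (29/9) / (5/6) = 58/15.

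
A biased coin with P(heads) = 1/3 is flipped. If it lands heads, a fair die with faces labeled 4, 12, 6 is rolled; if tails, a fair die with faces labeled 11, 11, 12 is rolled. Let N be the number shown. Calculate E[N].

E[N | heads] = (4+12+6)/3 = 22/3.
E[N | tails] = (11+11+12)/3 = 34/3.
E[N] = (1/3)·(22/3) + (2/3)·(34/3) = 10.

10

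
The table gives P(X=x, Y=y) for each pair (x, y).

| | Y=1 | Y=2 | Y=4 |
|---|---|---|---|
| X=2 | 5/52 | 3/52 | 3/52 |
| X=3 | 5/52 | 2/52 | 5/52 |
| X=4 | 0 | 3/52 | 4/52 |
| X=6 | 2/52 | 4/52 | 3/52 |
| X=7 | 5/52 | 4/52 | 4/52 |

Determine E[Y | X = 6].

22/9

P(X = 6) = 9/52.
Σ Y·P over the event = 1·(2/52) + 2·(4/52) + 4·(3/52) = 11/26.
E[Y | X = 6] = (11/26) / (9/52) = 22/9.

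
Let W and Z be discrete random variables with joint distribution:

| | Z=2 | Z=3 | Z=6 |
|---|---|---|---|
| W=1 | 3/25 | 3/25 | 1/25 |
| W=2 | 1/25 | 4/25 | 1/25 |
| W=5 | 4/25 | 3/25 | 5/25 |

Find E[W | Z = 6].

P(Z = 6) = 7/25.
Σ W·P over the event = 1·(1/25) + 2·(1/25) + 5·(5/25) = 28/25.
E[W | Z = 6] = (28/25) / (7/25) = 4.

4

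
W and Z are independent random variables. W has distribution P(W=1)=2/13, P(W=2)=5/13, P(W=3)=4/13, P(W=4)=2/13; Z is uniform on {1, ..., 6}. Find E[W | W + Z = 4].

24/11

P(W + Z = 4) = 11/78.
Summing W·P(x,y) over outcomes with W + Z = 4 gives 4/13.
E[W | W + Z = 4] = (4/13) / (11/78) = 24/11.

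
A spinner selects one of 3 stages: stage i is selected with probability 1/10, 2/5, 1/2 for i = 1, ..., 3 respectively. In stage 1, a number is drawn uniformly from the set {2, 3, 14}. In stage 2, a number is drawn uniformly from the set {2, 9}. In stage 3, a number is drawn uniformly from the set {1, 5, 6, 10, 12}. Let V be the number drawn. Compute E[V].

187/30

E[V | stage 1] = (2+3+14)/3 = 19/3.
E[V | stage 2] = (2+9)/2 = 11/2.
E[V | stage 3] = (1+5+6+10+12)/5 = 34/5.
By the law of total expectation,
E[V] = (1/10)·(19/3) + (2/5)·(11/2) + (1/2)·(34/5) = 187/30.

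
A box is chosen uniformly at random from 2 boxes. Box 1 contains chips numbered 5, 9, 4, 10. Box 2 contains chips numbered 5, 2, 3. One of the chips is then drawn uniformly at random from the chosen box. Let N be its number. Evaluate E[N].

31/6

E[N | box 1] = (5+9+4+10)/4 = 7.
E[N | box 2] = (5+2+3)/3 = 10/3.
By the law of total expectation,
E[N] = (1/2)·(7) + (1/2)·(10/3) = 31/6.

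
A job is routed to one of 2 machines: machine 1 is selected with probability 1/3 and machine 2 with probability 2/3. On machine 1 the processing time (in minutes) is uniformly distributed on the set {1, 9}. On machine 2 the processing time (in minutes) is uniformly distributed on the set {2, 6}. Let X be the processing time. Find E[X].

13/3

E[X | machine 1] = (1+9)/2 = 5.
E[X | machine 2] = (2+6)/2 = 4.
E[X] = (1/3)·(5) + (2/3)·(4) = 13/3.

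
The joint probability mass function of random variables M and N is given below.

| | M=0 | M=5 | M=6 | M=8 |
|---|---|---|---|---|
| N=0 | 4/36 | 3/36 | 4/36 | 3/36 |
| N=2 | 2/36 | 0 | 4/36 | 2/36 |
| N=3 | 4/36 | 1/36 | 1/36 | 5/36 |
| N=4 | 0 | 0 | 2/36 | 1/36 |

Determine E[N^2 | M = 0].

P(M = 0) = 5/18.
Σ N^2·P over the event = 0·(4/36) + 4·(2/36) + 9·(4/36) = 11/9.
E[N^2 | M = 0] = (11/9) / (5/18) = 22/5.

22/5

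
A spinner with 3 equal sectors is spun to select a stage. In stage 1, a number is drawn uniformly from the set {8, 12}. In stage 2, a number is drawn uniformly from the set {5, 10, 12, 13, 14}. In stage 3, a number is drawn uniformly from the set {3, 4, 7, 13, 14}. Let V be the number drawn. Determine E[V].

29/3

E[V | stage 1] = (8+12)/2 = 10.
E[V | stage 2] = (5+10+12+13+14)/5 = 54/5.
E[V | stage 3] = (3+4+7+13+14)/5 = 41/5.
By the law of total expectation,
E[V] = (1/3)·(10) + (1/3)·(54/5) + (1/3)·(41/5) = 29/3.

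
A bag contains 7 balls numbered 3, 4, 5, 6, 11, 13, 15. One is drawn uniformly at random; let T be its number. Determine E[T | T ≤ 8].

P(T ≤ 8) = 4/7.
Σ over the event: 3·1/7 + 4·1/7 + 5·1/7 + 6·1/7 = 18/7.
E[T | T ≤ 8] = (18/7) / (4/7) = 9/2.

9/2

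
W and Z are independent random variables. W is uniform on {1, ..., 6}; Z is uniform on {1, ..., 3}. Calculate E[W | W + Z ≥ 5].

P(W + Z ≥ 5) = 2/3.
Summing W·P(x,y) over outcomes with W + Z ≥ 5 gives 53/18.
E[W | W + Z ≥ 5] = (53/18) / (2/3) = 53/12.

53/12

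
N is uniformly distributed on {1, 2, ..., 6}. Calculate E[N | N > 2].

9/2

Given N > 2, N is equally likely to be any of {3, 4, 5, 6}.
E[N | N > 2] = (3 + 4 + 5 + 6) / 4 = 9/2.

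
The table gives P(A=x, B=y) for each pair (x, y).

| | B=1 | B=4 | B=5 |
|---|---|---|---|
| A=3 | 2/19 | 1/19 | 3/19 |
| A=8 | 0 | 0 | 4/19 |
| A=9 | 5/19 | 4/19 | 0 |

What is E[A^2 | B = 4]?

333/5

P(B = 4) = 5/19.
Σ A^2·P over the event = 9·(1/19) + 81·(4/19) = 333/19.
E[A^2 | B = 4] = (333/19) / (5/19) = 333/5.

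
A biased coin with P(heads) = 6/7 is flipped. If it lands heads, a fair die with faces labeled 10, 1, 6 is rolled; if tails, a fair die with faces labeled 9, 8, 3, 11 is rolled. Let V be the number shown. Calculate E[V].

167/28

E[V | heads] = (10+1+6)/3 = 17/3.
E[V | tails] = (9+8+3+11)/4 = 31/4.
By the law of total expectation,
E[V] = (6/7)·(17/3) + (1/7)·(31/4) = 167/28.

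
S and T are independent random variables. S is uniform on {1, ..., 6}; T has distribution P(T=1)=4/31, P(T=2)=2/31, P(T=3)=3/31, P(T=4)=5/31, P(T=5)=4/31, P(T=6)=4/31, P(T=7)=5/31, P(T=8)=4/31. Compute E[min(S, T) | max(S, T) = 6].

47/14

P(max(S, T) = 6) = 7/31.
Summing min(S,T)·P(x,y) over outcomes with max(S, T) = 6 gives 47/62.
E[min(S, T) | max(S, T) = 6] = (47/62) / (7/31) = 47/14.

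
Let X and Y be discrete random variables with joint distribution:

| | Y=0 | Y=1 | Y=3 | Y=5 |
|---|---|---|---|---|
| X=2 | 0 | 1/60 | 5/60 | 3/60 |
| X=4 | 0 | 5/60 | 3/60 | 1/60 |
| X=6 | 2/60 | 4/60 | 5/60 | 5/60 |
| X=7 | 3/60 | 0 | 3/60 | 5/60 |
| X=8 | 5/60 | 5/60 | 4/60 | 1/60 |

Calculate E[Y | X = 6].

P(X = 6) = 4/15.
Σ Y·P over the event = 0·(2/60) + 1·(4/60) + 3·(5/60) + 5·(5/60) = 11/15.
E[Y | X = 6] = (11/15) / (4/15) = 11/4.

11/4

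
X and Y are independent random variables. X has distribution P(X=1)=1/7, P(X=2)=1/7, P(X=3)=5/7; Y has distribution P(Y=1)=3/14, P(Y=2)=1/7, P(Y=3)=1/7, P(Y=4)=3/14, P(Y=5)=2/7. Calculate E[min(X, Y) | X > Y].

19/14

P(X > Y) = 2/7.
Summing min(X,Y)·P(x,y) over outcomes with X > Y gives 19/49.
E[min(X, Y) | X > Y] = (19/49) / (2/7) = 19/14.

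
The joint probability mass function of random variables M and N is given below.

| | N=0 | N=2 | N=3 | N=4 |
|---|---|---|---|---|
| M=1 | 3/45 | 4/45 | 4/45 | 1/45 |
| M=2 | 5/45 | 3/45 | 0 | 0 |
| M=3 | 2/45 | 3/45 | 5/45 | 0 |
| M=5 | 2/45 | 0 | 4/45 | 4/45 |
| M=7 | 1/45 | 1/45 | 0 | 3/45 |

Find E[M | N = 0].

P(N = 0) = 13/45.
Σ M·P over the event = 1·(3/45) + 2·(5/45) + 3·(2/45) + 5·(2/45) + 7·(1/45) = 4/5.
E[M | N = 0] = (4/5) / (13/45) = 36/13.

36/13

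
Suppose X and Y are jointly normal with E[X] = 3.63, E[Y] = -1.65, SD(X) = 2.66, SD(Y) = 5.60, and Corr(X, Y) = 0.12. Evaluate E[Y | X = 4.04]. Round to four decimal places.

-1.5464

For a bivariate normal, E[Y | X=x] = μ_Y + ρ·(σ_Y/σ_X)·(x − μ_X).
E[Y | X=4.04] = -1.65 + (0.12)·(5.60/2.66)·(4.04 − (3.63)) = -1.65 + (0.25263)·(0.41) = -1.5464.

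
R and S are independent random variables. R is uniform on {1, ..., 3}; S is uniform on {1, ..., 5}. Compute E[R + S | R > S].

4

P(R > S) = 1/5.
Summing (R+S)·P(x,y) over outcomes with R > S gives 4/5.
E[R + S | R > S] = (4/5) / (1/5) = 4.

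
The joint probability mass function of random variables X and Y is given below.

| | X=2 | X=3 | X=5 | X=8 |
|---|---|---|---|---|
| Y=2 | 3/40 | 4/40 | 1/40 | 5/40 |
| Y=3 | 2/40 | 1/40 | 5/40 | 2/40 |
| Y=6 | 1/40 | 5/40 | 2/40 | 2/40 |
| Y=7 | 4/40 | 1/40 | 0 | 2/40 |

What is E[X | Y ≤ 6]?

P(Y ≤ 6) = 33/40.
Summing X·P(X=x,Y=y) over the conditioning event gives 77/20.
E[X | Y ≤ 6] = (77/20) / (33/40) = 14/3.

14/3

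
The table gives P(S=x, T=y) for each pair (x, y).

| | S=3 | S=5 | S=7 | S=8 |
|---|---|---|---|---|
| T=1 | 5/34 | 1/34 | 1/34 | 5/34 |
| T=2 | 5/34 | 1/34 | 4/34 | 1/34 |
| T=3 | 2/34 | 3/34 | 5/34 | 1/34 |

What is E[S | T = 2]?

P(T = 2) = 11/34.
Σ S·P over the event = 3·(5/34) + 5·(1/34) + 7·(4/34) + 8·(1/34) = 28/17.
E[S | T = 2] = (28/17) / (11/34) = 56/11.

56/11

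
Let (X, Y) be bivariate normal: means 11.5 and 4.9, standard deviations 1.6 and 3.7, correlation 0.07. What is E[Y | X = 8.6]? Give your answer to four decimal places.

For a bivariate normal, E[Y | X=x] = μ_Y + ρ·(σ_Y/σ_X)·(x − μ_X).
E[Y | X=8.6] = 4.9 + (0.07)·(3.7/1.6)·(8.6 − (11.5)) = 4.9 + (0.16187)·(-2.9) = 4.4306.

4.4306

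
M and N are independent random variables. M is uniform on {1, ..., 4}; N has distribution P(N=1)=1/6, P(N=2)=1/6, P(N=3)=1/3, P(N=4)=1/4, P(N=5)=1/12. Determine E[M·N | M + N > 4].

157/17

P(M + N > 4) = 17/24.
Summing MN·P(x,y) over outcomes with M + N > 4 gives 157/24.
E[M·N | M + N > 4] = (157/24) / (17/24) = 157/17.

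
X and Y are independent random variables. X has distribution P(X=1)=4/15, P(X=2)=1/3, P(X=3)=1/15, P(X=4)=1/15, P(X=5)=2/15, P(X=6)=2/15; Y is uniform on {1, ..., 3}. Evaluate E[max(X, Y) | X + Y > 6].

60/11

P(X + Y > 6) = 11/45.
Summing max(X,Y)·P(x,y) over outcomes with X + Y > 6 gives 4/3.
E[max(X, Y) | X + Y > 6] = (4/3) / (11/45) = 60/11.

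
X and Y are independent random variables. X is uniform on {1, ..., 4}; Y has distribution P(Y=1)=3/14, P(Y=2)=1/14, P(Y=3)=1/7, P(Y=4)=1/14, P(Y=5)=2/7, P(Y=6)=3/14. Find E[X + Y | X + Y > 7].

157/18

P(X + Y > 7) = 9/28.
Summing (X+Y)·P(x,y) over outcomes with X + Y > 7 gives 157/56.
E[X + Y | X + Y > 7] = (157/56) / (9/28) = 157/18.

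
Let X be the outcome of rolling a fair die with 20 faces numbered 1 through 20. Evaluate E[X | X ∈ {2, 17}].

P(X ∈ {2, 17}) = 1/10.
Σ over the event: 2·1/20 + 17·1/20 = 19/20.
E[X | X ∈ {2, 17}] = (19/20) / (1/10) = 19/2.

19/2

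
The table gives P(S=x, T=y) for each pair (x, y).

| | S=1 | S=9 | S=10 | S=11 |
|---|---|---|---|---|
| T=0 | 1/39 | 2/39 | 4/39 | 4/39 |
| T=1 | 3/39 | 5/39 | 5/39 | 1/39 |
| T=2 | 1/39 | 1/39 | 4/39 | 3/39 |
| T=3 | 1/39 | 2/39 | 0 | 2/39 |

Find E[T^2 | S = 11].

31/10

P(S = 11) = 10/39.
Summing T^2·P(S=x,T=y) over the conditioning event gives 31/39.
E[T^2 | S = 11] = (31/39) / (10/39) = 31/10.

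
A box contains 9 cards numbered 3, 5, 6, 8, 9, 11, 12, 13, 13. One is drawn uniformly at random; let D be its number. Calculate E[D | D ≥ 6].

72/7

P(D ≥ 6) = 7/9.
Σ over the event: 6·1/9 + 8·1/9 + 9·1/9 + 11·1/9 + 12·1/9 + 13·2/9 = 8.
E[D | D ≥ 6] = (8) / (7/9) = 72/7.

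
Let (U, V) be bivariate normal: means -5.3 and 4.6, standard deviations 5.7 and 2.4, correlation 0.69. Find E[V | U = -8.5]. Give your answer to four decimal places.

3.6703

The regression of V on U has slope ρ·σ_V/σ_U and passes through (μ_U, μ_V).
E[V | U=-8.5] = 4.6 + (0.69)·(2.4/5.7)·(-8.5 − (-5.3)) = 4.6 + (0.29053)·(-3.2) = 3.6703.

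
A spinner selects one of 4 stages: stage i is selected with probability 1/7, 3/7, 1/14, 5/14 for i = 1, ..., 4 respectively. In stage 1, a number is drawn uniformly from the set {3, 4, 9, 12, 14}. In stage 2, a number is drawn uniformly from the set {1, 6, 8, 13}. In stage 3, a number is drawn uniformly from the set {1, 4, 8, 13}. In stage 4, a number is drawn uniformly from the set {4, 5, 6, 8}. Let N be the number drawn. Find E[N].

E[N | stage 1] = (3+4+9+12+14)/5 = 42/5.
E[N | stage 2] = (1+6+8+13)/4 = 7.
E[N | stage 3] = (1+4+8+13)/4 = 13/2.
E[N | stage 4] = (4+5+6+8)/4 = 23/4.
E[N] = (1/7)·(42/5) + (3/7)·(7) + (1/14)·(13/2) + (5/14)·(23/4) = 1881/280.

1881/280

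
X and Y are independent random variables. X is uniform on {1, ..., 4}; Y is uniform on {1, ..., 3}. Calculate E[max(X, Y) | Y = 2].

P(Y = 2) = 1/3.
Summing max(X,Y)·P(x,y) over outcomes with Y = 2 gives 11/12.
E[max(X, Y) | Y = 2] = (11/12) / (1/3) = 11/4.

11/4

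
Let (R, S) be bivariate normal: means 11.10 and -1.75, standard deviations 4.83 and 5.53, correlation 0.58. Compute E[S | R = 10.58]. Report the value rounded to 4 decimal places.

E[S | R=x] = μ_S + ρ(σ_S/σ_R)(x − μ_R) for jointly normal variables.
E[S | R=10.58] = -1.75 + (0.58)·(5.53/4.83)·(10.58 − (11.10)) = -1.75 + (0.66406)·(-0.52) = -2.0953.

-2.0953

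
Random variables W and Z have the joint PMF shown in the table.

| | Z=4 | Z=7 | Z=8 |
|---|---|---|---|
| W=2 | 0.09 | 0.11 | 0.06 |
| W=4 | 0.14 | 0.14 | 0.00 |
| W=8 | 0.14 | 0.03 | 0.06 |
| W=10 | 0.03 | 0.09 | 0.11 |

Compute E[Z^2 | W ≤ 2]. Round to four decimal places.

P(W ≤ 2) = 0.26.
Σ Z^2·P over the event = 16·(0.09) + 49·(0.11) + 64·(0.06) = 10.67.
E[Z^2 | W ≤ 2] = (10.67) / (0.26) = 41.0385.

41.0385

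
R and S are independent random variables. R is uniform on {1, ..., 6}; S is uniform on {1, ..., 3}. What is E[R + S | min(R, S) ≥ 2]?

Outcomes with min(R, S) ≥ 2: (2,2), (2,3), (3,2), (3,3), (4,2), (4,3), (5,2), (5,3), (6,2), (6,3), each with probability 1/18.
E[R + S | min(R, S) ≥ 2] = (4 + 5 + 5 + 6 + 6 + 7 + 7 + 8 + 8 + 9) / 10 = 13/2.

13/2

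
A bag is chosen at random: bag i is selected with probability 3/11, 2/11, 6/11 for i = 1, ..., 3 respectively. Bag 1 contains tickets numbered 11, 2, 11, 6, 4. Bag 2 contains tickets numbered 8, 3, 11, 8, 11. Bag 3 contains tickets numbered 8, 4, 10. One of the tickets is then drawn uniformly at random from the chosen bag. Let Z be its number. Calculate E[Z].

E[Z | bag 1] = (11+2+11+6+4)/5 = 34/5.
E[Z | bag 2] = (8+3+11+8+11)/5 = 41/5.
E[Z | bag 3] = (8+4+10)/3 = 22/3.
By the law of total expectation,
E[Z] = (3/11)·(34/5) + (2/11)·(41/5) + (6/11)·(22/3) = 404/55.

404/55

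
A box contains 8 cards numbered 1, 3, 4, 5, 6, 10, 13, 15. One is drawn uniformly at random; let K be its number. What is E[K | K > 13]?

P(K > 13) = 1/8.
Σ over the event: 15·1/8 = 15/8.
E[K | K > 13] = (15/8) / (1/8) = 15.

15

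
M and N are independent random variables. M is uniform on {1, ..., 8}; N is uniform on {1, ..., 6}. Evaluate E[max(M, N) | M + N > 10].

71/10

Outcomes with M + N > 10: (5,6), (6,5), (6,6), (7,4), (7,5), (7,6), (8,3), (8,4), (8,5), (8,6), each with probability 1/48.
E[max(M, N) | M + N > 10] = (6 + 6 + 6 + 7 + 7 + 7 + 8 + 8 + 8 + 8) / 10 = 71/10.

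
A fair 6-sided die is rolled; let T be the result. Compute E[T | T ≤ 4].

Given T ≤ 4, T is equally likely to be any of {1, 2, 3, 4}.
E[T | T ≤ 4] = (1 + 2 + 3 + 4) / 4 = 5/2.

5/2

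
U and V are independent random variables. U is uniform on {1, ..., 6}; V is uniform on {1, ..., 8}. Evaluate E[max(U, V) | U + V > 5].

112/19

P(U + V > 5) = 19/24.
Summing max(U,V)·P(x,y) over outcomes with U + V > 5 gives 14/3.
E[max(U, V) | U + V > 5] = (14/3) / (19/24) = 112/19.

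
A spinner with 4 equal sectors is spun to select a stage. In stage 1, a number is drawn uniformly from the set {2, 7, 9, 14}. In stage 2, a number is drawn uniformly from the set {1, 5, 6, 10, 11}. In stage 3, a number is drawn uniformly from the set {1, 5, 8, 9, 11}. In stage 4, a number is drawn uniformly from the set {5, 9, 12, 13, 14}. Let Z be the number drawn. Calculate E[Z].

E[Z | stage 1] = (2+7+9+14)/4 = 8.
E[Z | stage 2] = (1+5+6+10+11)/5 = 33/5.
E[Z | stage 3] = (1+5+8+9+11)/5 = 34/5.
E[Z | stage 4] = (5+9+12+13+14)/5 = 53/5.
By the law of total expectation,
E[Z] = (1/4)·(8) + (1/4)·(33/5) + (1/4)·(34/5) + (1/4)·(53/5) = 8.

8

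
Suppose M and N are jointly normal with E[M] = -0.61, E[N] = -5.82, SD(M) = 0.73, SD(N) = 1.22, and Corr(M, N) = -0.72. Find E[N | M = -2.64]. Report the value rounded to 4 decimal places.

E[N | M=x] = μ_N + ρ(σ_N/σ_M)(x − μ_M) for jointly normal variables.
E[N | M=-2.64] = -5.82 + (-0.72)·(1.22/0.73)·(-2.64 − (-0.61)) = -5.82 + (-1.2033)·(-2.03) = -3.3773.

-3.3773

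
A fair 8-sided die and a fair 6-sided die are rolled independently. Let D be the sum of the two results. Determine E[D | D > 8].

32/3

P(D > 8) = 7/16.
Σ over the event: 9·1/8 + 10·5/48 + 11·1/12 + 12·1/16 + 13·1/24 + 14·1/48 = 14/3.
E[D | D > 8] = (14/3) / (7/16) = 32/3.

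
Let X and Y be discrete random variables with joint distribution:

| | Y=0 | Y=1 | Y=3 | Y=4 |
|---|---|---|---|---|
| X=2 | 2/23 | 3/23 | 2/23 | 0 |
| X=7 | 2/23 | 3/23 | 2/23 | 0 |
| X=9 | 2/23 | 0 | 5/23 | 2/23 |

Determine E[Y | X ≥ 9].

P(X ≥ 9) = 9/23.
Σ Y·P over the event = 0·(2/23) + 3·(5/23) + 4·(2/23) = 1.
E[Y | X ≥ 9] = (1) / (9/23) = 23/9.

23/9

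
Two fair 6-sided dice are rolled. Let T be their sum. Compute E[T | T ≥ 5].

P(T ≥ 5) = 5/6.
Σ over the event: 5·1/9 + 6·5/36 + 7·1/6 + 8·5/36 + 9·1/9 + 10·1/12 + 11·1/18 + 12·1/36 = 58/9.
E[T | T ≥ 5] = (58/9) / (5/6) = 116/15.

116/15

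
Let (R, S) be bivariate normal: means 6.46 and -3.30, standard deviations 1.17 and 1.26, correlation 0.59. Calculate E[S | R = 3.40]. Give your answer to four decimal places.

-5.2443

E[S | R=x] = μ_S + ρ(σ_S/σ_R)(x − μ_R) for jointly normal variables.
E[S | R=3.40] = -3.30 + (0.59)·(1.26/1.17)·(3.40 − (6.46)) = -3.30 + (0.63538)·(-3.06) = -5.2443.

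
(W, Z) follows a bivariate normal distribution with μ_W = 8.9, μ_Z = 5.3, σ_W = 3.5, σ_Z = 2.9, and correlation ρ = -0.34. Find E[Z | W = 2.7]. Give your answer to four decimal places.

7.0466

For a bivariate normal, E[Z | W=x] = μ_Z + ρ·(σ_Z/σ_W)·(x − μ_W).
E[Z | W=2.7] = 5.3 + (-0.34)·(2.9/3.5)·(2.7 − (8.9)) = 5.3 + (-0.28171)·(-6.2) = 7.0466.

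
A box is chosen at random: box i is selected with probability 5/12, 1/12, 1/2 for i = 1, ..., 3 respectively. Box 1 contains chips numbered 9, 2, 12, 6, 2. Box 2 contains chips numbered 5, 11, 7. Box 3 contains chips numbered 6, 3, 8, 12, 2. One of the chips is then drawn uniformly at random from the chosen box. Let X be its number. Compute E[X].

569/90

E[X | box 1] = (9+2+12+6+2)/5 = 31/5.
E[X | box 2] = (5+11+7)/3 = 23/3.
E[X | box 3] = (6+3+8+12+2)/5 = 31/5.
E[X] = (5/12)·(31/5) + (1/12)·(23/3) + (1/2)·(31/5) = 569/90.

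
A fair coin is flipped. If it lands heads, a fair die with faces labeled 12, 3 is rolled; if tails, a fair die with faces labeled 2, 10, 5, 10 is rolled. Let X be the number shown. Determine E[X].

E[X | heads] = (12+3)/2 = 15/2.
E[X | tails] = (2+10+5+10)/4 = 27/4.
E[X] = (1/2)·(15/2) + (1/2)·(27/4) = 57/8.

57/8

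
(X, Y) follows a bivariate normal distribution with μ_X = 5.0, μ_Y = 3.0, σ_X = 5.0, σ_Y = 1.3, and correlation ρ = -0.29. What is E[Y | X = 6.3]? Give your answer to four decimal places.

For a bivariate normal, E[Y | X=x] = μ_Y + ρ·(σ_Y/σ_X)·(x − μ_X).
E[Y | X=6.3] = 3.0 + (-0.29)·(1.3/5.0)·(6.3 − (5.0)) = 3.0 + (-0.0754)·(1.3) = 2.9020.

2.9020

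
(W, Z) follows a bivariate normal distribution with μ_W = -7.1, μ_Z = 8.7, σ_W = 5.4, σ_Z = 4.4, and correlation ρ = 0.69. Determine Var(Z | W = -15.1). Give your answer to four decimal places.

10.1427

Var(Z | W=x) = (1 − ρ²)·σ_Z².
Var(Z | W=-15.1) = (4.4)²·(1 − (0.69)²) = 19.36·0.5239 = 10.1427.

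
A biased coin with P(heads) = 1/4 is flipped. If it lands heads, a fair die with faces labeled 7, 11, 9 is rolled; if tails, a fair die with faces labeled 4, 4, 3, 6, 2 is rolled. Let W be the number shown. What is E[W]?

E[W | heads] = (7+11+9)/3 = 9.
E[W | tails] = (4+4+3+6+2)/5 = 19/5.
By the law of total expectation,
E[W] = (1/4)·(9) + (3/4)·(19/5) = 51/10.

51/10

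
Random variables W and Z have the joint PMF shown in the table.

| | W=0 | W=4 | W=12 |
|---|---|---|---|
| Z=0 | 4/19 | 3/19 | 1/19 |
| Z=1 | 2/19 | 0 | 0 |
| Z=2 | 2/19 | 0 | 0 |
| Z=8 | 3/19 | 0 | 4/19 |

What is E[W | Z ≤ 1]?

P(Z ≤ 1) = 10/19.
Σ W·P over the event = 0·(4/19) + 0·(2/19) + 4·(3/19) + 12·(1/19) = 24/19.
E[W | Z ≤ 1] = (24/19) / (10/19) = 12/5.

12/5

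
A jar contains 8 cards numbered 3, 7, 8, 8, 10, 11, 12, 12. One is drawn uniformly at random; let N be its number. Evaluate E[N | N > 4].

68/7

P(N > 4) = 7/8.
Σ over the event: 7·1/8 + 8·1/4 + 10·1/8 + 11·1/8 + 12·1/4 = 17/2.
E[N | N > 4] = (17/2) / (7/8) = 68/7.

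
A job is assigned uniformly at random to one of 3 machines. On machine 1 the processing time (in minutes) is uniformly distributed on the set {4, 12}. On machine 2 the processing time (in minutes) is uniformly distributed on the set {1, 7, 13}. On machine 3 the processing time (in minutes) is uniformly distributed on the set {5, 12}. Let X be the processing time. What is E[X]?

E[X | machine 1] = (4+12)/2 = 8.
E[X | machine 2] = (1+7+13)/3 = 7.
E[X | machine 3] = (5+12)/2 = 17/2.
By the law of total expectation,
E[X] = (1/3)·(8) + (1/3)·(7) + (1/3)·(17/2) = 47/6.

47/6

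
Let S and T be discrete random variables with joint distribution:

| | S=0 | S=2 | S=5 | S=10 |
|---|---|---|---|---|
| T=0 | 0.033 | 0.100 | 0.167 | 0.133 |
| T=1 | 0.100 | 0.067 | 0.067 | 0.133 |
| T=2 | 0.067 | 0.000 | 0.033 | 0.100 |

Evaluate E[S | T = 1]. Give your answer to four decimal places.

4.9019

P(T = 1) = 0.367.
Σ S·P over the event = 0·(0.100) + 2·(0.067) + 5·(0.067) + 10·(0.133) = 1.799.
E[S | T = 1] = (1.799) / (0.367) = 4.9019.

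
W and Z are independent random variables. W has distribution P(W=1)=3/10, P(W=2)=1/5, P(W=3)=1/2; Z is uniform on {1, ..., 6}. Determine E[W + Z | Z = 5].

P(Z = 5) = 1/6.
Summing (W+Z)·P(x,y) over outcomes with Z = 5 gives 6/5.
E[W + Z | Z = 5] = (6/5) / (1/6) = 36/5.

36/5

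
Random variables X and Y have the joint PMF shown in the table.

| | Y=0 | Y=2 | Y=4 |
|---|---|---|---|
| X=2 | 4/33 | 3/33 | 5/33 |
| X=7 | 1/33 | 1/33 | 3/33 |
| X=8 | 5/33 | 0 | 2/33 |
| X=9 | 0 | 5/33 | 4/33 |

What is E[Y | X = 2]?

P(X = 2) = 4/11.
Σ Y·P over the event = 0·(4/33) + 2·(3/33) + 4·(5/33) = 26/33.
E[Y | X = 2] = (26/33) / (4/11) = 13/6.

13/6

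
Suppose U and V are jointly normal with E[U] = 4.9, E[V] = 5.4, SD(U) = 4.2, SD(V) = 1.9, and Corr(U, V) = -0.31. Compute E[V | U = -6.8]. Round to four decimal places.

7.0408

E[V | U=x] = μ_V + ρ(σ_V/σ_U)(x − μ_U) for jointly normal variables.
E[V | U=-6.8] = 5.4 + (-0.31)·(1.9/4.2)·(-6.8 − (4.9)) = 5.4 + (-0.14024)·(-11.7) = 7.0408.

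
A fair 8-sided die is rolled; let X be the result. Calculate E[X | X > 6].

Given X > 6, X is equally likely to be any of {7, 8}.
E[X | X > 6] = (7 + 8) / 2 = 15/2.

15/2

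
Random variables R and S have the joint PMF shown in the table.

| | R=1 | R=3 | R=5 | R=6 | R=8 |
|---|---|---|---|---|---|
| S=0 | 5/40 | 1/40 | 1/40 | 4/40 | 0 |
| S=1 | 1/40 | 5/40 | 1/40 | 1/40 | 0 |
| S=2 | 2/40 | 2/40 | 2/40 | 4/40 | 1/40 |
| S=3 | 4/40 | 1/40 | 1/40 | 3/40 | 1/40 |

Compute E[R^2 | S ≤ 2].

284/15

P(S ≤ 2) = 3/4.
Summing R^2·P(R=x,S=y) over the conditioning event gives 71/5.
E[R^2 | S ≤ 2] = (71/5) / (3/4) = 284/15.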